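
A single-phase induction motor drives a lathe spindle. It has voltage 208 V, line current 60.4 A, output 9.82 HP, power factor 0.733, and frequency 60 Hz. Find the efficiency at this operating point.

P_out = 9.82 × 746 = 7326 W
P_in = V·I·cosφ = 208 × 60.4 × 0.733 = 9209 W
η = P_out / P_in = 7326 / 9209 = 0.796 = 79.6%

79.6 %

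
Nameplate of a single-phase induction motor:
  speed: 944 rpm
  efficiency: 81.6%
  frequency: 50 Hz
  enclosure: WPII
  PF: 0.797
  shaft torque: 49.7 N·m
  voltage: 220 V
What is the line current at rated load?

ω = 2π×944/60 = 98.86 rad/s; P_out = τω = 49.7 × 98.86 = 4913 W
P_in = P_out / η = 4913 / 0.816 = 6021 W
I = P_in / (V·cosφ) = 6021 / (220 × 0.797) = 34.3 A

34.3 A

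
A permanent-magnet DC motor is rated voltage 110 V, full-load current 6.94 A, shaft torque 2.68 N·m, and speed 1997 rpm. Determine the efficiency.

ω = 2π × 1997/60 = 209.1 rad/s; P_out = τω = 2.68 × 209.1 = 560 W
P_in = V·I = 110 × 6.94 = 763 W
η = P_out / P_in = 560 / 763 = 0.734 = 73.4%

73.4 %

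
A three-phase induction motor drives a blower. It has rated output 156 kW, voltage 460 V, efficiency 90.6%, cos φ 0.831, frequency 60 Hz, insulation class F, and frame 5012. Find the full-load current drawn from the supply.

260 A

P_out = 156 kW = 156000 W
P_in = P_out / η = 156000 / 0.906 = 172185 W
I_L = P_in / (√3·V_L·cosφ) = 172185 / (1.732 × 460 × 0.831) = 260 A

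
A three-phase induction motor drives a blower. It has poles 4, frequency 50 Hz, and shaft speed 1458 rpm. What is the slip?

2.80 %

n_s = 120f/p = 120×50/4 = 1500 rpm
s = (n_s − n)/n_s = (1500 − 1458)/1500 = 0.0280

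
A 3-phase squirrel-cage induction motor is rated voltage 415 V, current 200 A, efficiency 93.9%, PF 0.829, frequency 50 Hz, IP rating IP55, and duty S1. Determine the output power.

P_in = √3·V·I·cosφ = 1.732 × 415 × 200 × 0.829 = 119174 W
P_out = η·P_in = 0.939 × 119174 = 111904 W

112 kW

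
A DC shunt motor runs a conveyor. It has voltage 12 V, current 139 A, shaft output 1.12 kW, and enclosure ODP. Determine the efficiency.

P_out = 1.12 kW = 1120 W
P_in = V·I = 12 × 139 = 1668 W
η = P_out / P_in = 1120 / 1668 = 0.671 = 67.1%

67.1 %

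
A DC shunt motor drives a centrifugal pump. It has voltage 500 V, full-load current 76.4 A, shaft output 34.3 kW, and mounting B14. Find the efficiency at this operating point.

89.8 %

P_out = 34.3 kW = 34300 W
P_in = V·I = 500 × 76.4 = 38200 W
η = P_out / P_in = 34300 / 38200 = 0.898 = 89.8%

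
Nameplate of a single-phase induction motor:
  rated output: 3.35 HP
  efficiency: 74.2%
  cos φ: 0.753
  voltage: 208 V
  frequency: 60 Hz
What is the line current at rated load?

P_out = 3.35 × 746 = 2499 W
P_in = P_out / η = 2499 / 0.742 = 3368 W
I = P_in / (V·cosφ) = 3368 / (208 × 0.753) = 21.5 A

21.5 A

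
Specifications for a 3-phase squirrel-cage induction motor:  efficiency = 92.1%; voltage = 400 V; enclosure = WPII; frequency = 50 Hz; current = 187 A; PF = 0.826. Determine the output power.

P_in = √3·V·I·cosφ = 1.732 × 400 × 187 × 0.826 = 107011 W
P_out = η·P_in = 0.921 × 107011 = 98557 W

98.6 kW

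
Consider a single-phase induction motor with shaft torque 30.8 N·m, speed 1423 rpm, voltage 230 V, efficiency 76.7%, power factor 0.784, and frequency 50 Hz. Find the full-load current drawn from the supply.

ω = 2π×1423/60 = 149 rad/s; P_out = τω = 30.8 × 149 = 4589 W
P_in = P_out / η = 4589 / 0.767 = 5983 W
I = P_in / (V·cosφ) = 5983 / (230 × 0.784) = 33.2 A

33.2 A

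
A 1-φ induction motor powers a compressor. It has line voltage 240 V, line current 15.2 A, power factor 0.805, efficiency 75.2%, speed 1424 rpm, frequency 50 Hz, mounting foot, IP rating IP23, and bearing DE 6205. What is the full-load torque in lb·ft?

10.9 lb·ft

P_in = V·I·cosφ = 240 × 15.2 × 0.805 = 2937 W
P_out = η·P_in = 0.752 × 2937 = 2209 W
n = 1424 rpm
ω = 2π×1424/60 = 149.1 rad/s
τ = P_out/ω = 2209/149.1 = 14.82 N·m
In lb·ft: 14.82/1.356 = 10.9 lb·ft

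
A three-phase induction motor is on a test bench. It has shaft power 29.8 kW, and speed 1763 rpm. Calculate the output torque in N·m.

161 N·m

ω = 2π × 1763/60 = 184.6 rad/s
τ = P/ω = 29800/184.6 = 161 N·m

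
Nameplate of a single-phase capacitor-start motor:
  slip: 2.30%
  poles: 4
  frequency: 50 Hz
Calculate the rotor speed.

n_s = 120f/p = 120×50/4 = 1500 rpm
n = n_s(1 − s) = 1500 × (1 − 0.023) = 1466 rpm

1466 rpm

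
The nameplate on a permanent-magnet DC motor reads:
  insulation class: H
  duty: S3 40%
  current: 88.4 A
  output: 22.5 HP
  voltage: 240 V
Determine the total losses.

P_in = V·I = 240×88.4 = 21216 W
P_out = 22.5×746 = 16785 W
Losses = P_in − P_out = 21216 − 16785 = 4431 W

4.43 kW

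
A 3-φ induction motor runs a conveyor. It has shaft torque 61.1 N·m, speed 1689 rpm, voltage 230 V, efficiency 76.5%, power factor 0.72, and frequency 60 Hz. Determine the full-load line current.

ω = 2π×1689/60 = 176.9 rad/s; P_out = τω = 61.1 × 176.9 = 10809 W
P_in = P_out / η = 10809 / 0.765 = 14129 W
I_L = P_in / (√3·V_L·cosφ) = 14129 / (1.732 × 230 × 0.72) = 49.3 A

49.3 A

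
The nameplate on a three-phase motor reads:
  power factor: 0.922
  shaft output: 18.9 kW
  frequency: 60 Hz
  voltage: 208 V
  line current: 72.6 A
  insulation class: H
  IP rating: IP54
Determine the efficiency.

P_out = 18.9 kW = 18900 W
P_in = √3·V_L·I_L·cosφ = 1.732 × 208 × 72.6 × 0.922 = 24115 W
η = P_out / P_in = 18900 / 24115 = 0.784 = 78.4%

78.4 %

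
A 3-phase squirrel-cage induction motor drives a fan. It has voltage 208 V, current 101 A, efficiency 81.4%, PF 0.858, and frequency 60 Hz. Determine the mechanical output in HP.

P_in = √3·V·I·cosφ = 1.732 × 208 × 101 × 0.858 = 31219 W
P_out = η·P_in = 0.814 × 31219 = 25412 W
= 25412/746 = 34.1 HP

34.1 HP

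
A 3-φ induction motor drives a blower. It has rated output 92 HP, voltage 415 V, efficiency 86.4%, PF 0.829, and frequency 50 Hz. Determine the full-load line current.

133 A

P_out = 92 × 746 = 68632 W
P_in = P_out / η = 68632 / 0.864 = 79435 W
I_L = P_in / (√3·V_L·cosφ) = 79435 / (1.732 × 415 × 0.829) = 133 A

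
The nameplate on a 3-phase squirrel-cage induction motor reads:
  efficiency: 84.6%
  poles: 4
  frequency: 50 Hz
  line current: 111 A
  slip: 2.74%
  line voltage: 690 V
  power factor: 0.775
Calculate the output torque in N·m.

P_in = √3·V·I·cosφ = 1.732 × 690 × 111 × 0.775 = 102807 W
P_out = η·P_in = 0.846 × 102807 = 86975 W
n_s = 120×50/4 = 1500 rpm; n = 1500×(1−0.0274) = 1459 rpm
ω = 2π×1459/60 = 152.8 rad/s
τ = P_out/ω = 86975/152.8 = 569 N·m

569 N·m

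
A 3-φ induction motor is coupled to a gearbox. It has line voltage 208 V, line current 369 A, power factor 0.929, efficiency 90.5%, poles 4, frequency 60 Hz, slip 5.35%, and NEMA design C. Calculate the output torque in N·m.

P_in = √3·V·I·cosφ = 1.732 × 208 × 369 × 0.929 = 123496 W
P_out = η·P_in = 0.905 × 123496 = 111764 W
n_s = 120×60/4 = 1800 rpm; n = 1800×(1−0.0535) = 1704 rpm
ω = 2π×1704/60 = 178.4 rad/s
τ = P_out/ω = 111764/178.4 = 626 N·m

626 N·m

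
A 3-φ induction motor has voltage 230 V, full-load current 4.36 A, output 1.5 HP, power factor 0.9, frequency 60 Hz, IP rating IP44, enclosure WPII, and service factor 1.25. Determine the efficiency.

P_out = 1.5 × 746 = 1119 W
P_in = √3·V_L·I_L·cosφ = 1.732 × 230 × 4.36 × 0.9 = 1563 W
η = P_out / P_in = 1119 / 1563 = 0.716 = 71.6%

71.6 %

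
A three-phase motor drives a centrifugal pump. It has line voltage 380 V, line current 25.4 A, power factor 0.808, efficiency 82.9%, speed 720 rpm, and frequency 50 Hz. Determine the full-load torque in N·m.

P_in = √3·V·I·cosφ = 1.732 × 380 × 25.4 × 0.808 = 13508 W
P_out = η·P_in = 0.829 × 13508 = 11198 W
n = 720 rpm
ω = 2π×720/60 = 75.4 rad/s
τ = P_out/ω = 11198/75.4 = 149 N·m

149 N·m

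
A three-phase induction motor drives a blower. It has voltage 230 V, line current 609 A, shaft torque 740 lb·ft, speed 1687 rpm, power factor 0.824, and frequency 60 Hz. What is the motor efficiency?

88.7 %

τ = 740 lb·ft × 1.356 = 1003 N·m
ω = 2π × 1687/60 = 176.7 rad/s; P_out = τω = 1003 × 176.7 = 177230 W
P_in = √3·V_L·I_L·cosφ = 1.732 × 230 × 609 × 0.824 = 199903 W
η = P_out / P_in = 177230 / 199903 = 0.887 = 88.7%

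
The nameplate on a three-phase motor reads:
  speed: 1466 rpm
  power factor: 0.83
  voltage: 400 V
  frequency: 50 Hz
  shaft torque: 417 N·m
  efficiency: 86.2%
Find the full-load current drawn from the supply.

ω = 2π×1466/60 = 153.5 rad/s; P_out = τω = 417 × 153.5 = 64010 W
P_in = P_out / η = 64010 / 0.862 = 74258 W
I_L = P_in / (√3·V_L·cosφ) = 74258 / (1.732 × 400 × 0.83) = 129 A

129 A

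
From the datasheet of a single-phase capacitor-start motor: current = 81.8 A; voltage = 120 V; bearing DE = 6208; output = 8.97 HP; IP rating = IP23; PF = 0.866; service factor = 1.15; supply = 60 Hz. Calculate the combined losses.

1810 W

P_in = V·I·cosφ = 120×81.8×0.866 = 8501 W
P_out = 8.97×746 = 6692 W
Losses = P_in − P_out = 8501 − 6692 = 1809 W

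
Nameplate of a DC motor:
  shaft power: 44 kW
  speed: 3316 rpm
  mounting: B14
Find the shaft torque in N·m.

ω = 2π × 3316/60 = 347.3 rad/s
τ = P/ω = 44000/347.3 = 127 N·m

127 N·m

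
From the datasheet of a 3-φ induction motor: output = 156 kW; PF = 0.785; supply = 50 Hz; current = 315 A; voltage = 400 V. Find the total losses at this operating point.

P_in = √3·V·I·cosφ = 1.732×400×315×0.785 = 171312 W
P_out = 156000 W
Losses = P_in − P_out = 171312 − 156000 = 15312 W

15.3 kW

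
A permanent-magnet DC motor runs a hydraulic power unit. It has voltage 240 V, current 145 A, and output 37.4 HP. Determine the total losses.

P_in = V·I = 240×145 = 34800 W
P_out = 37.4×746 = 27900 W
Losses = P_in − P_out = 34800 − 27900 = 6900 W

6.9 kW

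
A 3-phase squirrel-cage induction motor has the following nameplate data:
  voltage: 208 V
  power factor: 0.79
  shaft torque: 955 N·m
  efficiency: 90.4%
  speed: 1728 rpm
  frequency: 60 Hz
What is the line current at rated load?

ω = 2π×1728/60 = 181 rad/s; P_out = τω = 955 × 181 = 172855 W
P_in = P_out / η = 172855 / 0.904 = 191211 W
I_L = P_in / (√3·V_L·cosφ) = 191211 / (1.732 × 208 × 0.79) = 672 A

672 A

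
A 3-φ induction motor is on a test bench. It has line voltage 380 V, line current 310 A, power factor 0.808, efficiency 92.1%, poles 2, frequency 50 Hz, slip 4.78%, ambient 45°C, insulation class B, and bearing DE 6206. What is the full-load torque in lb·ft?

P_in = √3·V·I·cosφ = 1.732 × 380 × 310 × 0.808 = 164856 W
P_out = η·P_in = 0.921 × 164856 = 151832 W
n_s = 120×50/2 = 3000 rpm; n = 3000×(1−0.0478) = 2857 rpm
ω = 2π×2857/60 = 299.2 rad/s
τ = P_out/ω = 151832/299.2 = 507.5 N·m
In lb·ft: 507.5/1.356 = 374 lb·ft

374 lb·ft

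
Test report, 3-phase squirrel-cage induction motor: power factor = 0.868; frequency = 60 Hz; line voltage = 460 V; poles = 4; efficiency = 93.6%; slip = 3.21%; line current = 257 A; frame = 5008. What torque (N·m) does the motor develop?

P_in = √3·V·I·cosφ = 1.732 × 460 × 257 × 0.868 = 177729 W
P_out = η·P_in = 0.936 × 177729 = 166354 W
n_s = 120×60/4 = 1800 rpm; n = 1800×(1−0.0321) = 1742 rpm
ω = 2π×1742/60 = 182.4 rad/s
τ = P_out/ω = 166354/182.4 = 912 N·m

912 N·m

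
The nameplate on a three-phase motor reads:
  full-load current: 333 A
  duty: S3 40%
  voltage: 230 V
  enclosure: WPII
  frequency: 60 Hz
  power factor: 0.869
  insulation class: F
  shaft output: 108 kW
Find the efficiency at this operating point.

P_out = 108 kW = 108000 W
P_in = √3·V_L·I_L·cosφ = 1.732 × 230 × 333 × 0.869 = 115276 W
η = P_out / P_in = 108000 / 115276 = 0.937 = 93.7%

93.7 %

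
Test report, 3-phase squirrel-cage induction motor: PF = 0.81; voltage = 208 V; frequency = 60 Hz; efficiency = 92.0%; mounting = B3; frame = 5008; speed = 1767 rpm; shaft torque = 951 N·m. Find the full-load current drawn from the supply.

ω = 2π×1767/60 = 185 rad/s; P_out = τω = 951 × 185 = 175935 W
P_in = P_out / η = 175935 / 0.920 = 191234 W
I_L = P_in / (√3·V_L·cosφ) = 191234 / (1.732 × 208 × 0.81) = 655 A

655 A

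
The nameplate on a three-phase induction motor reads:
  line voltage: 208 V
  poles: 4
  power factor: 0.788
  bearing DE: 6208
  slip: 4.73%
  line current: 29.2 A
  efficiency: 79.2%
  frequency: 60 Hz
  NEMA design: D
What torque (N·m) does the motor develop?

P_in = √3·V·I·cosφ = 1.732 × 208 × 29.2 × 0.788 = 8289 W
P_out = η·P_in = 0.792 × 8289 = 6565 W
n_s = 120×60/4 = 1800 rpm; n = 1800×(1−0.0473) = 1715 rpm
ω = 2π×1715/60 = 179.6 rad/s
τ = P_out/ω = 6565/179.6 = 36.6 N·m

36.6 N·m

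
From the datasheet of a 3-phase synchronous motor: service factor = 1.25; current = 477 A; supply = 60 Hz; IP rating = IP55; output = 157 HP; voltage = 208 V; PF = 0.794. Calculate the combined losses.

19300 W

P_in = √3·V·I·cosφ = 1.732×208×477×0.794 = 136443 W
P_out = 157×746 = 117122 W
Losses = P_in − P_out = 136443 − 117122 = 19321 W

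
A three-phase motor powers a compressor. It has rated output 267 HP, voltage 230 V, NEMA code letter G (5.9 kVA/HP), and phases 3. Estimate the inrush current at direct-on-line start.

3950 A

S_LR = 5.9 × 267 = 1575.3 kVA
I_LR = S_LR/(√3·V_L) = 1575300/(1.732×230) = 3950 A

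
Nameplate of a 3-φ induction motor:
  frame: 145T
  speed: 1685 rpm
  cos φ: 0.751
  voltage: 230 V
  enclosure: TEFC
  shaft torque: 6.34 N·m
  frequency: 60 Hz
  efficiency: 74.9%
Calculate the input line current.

ω = 2π×1685/60 = 176.5 rad/s; P_out = τω = 6.34 × 176.5 = 1119 W
P_in = P_out / η = 1119 / 0.749 = 1494 W
I_L = P_in / (√3·V_L·cosφ) = 1494 / (1.732 × 230 × 0.751) = 4.99 A

4.99 A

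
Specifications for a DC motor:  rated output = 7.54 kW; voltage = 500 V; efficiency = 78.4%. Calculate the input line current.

P_out = 7.54 kW = 7540 W
P_in = P_out / η = 7540 / 0.784 = 9617 W
I = P_in / V = 9617 / 500 = 19.2 A

19.2 A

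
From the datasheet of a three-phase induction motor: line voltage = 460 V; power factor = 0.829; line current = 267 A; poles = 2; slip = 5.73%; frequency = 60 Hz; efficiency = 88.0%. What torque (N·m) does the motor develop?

437 N·m

P_in = √3·V·I·cosφ = 1.732 × 460 × 267 × 0.829 = 176348 W
P_out = η·P_in = 0.88 × 176348 = 155186 W
n_s = 120×60/2 = 3600 rpm; n = 3600×(1−0.0573) = 3394 rpm
ω = 2π×3394/60 = 355.4 rad/s
τ = P_out/ω = 155186/355.4 = 437 N·m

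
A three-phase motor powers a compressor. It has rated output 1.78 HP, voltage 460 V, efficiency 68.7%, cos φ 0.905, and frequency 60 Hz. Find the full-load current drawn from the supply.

P_out = 1.78 × 746 = 1328 W
P_in = P_out / η = 1328 / 0.687 = 1933 W
I_L = P_in / (√3·V_L·cosφ) = 1933 / (1.732 × 460 × 0.905) = 2.68 A

2.68 A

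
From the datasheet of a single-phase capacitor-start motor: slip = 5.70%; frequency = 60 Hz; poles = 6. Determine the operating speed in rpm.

1132 rpm

n_s = 120f/p = 120×60/6 = 1200 rpm
n = n_s(1 − s) = 1200 × (1 − 0.057) = 1132 rpm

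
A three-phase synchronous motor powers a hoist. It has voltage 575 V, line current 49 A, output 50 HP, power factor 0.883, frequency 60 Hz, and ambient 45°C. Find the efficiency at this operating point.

P_out = 50 × 746 = 37300 W
P_in = √3·V_L·I_L·cosφ = 1.732 × 575 × 49 × 0.883 = 43090 W
η = P_out / P_in = 37300 / 43090 = 0.866 = 86.6%

86.6 %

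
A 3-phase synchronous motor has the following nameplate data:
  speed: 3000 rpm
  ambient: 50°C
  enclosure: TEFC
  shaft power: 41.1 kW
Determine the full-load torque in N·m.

131 N·m

ω = 2π × 3000/60 = 314.2 rad/s
τ = P/ω = 41100/314.2 = 131 N·m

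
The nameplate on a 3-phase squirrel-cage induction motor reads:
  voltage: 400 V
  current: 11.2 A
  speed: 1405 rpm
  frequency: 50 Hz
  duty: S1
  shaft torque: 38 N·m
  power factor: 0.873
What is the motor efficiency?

82.5 %

ω = 2π × 1405/60 = 147.1 rad/s; P_out = τω = 38 × 147.1 = 5590 W
P_in = √3·V_L·I_L·cosφ = 1.732 × 400 × 11.2 × 0.873 = 6774 W
η = P_out / P_in = 5590 / 6774 = 0.825 = 82.5%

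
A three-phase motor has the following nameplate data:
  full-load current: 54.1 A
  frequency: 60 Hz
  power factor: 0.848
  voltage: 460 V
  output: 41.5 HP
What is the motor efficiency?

84.7 %

P_out = 41.5 × 746 = 30959 W
P_in = √3·V_L·I_L·cosφ = 1.732 × 460 × 54.1 × 0.848 = 36551 W
η = P_out / P_in = 30959 / 36551 = 0.847 = 84.7%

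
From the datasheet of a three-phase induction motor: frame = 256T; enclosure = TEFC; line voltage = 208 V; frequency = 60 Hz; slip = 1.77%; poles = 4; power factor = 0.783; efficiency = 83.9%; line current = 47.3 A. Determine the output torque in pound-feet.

P_in = √3·V·I·cosφ = 1.732 × 208 × 47.3 × 0.783 = 13342 W
P_out = η·P_in = 0.839 × 13342 = 11194 W
n_s = 120×60/4 = 1800 rpm; n = 1800×(1−0.0177) = 1768 rpm
ω = 2π×1768/60 = 185.1 rad/s
τ = P_out/ω = 11194/185.1 = 60.48 N·m
In lb·ft: 60.48/1.356 = 44.6 lb·ft

44.6 lb·ft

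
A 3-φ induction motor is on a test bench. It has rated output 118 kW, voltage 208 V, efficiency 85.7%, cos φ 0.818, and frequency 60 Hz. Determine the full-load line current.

467 A

P_out = 118 kW = 118000 W
P_in = P_out / η = 118000 / 0.857 = 137690 W
I_L = P_in / (√3·V_L·cosφ) = 137690 / (1.732 × 208 × 0.818) = 467 A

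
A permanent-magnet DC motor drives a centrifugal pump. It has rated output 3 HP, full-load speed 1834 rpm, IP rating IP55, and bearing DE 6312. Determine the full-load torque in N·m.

11.7 N·m

P_out = 3 × 746 = 2238 W
ω = 2π × 1834/60 = 192.1 rad/s
τ = P_out/ω = 2238/192.1 = 11.7 N·m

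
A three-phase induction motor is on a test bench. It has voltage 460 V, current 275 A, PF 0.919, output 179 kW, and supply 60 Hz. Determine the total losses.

22400 W

P_in = √3·V·I·cosφ = 1.732×460×275×0.919 = 201351 W
P_out = 179000 W
Losses = P_in − P_out = 201351 − 179000 = 22351 W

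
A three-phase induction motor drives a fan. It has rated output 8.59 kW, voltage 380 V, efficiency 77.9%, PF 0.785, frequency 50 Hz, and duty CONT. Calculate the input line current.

21.3 A

P_out = 8.59 kW = 8590 W
P_in = P_out / η = 8590 / 0.779 = 11027 W
I_L = P_in / (√3·V_L·cosφ) = 11027 / (1.732 × 380 × 0.785) = 21.3 A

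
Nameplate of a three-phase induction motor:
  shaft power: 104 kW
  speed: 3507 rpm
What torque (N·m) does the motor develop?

ω = 2π × 3507/60 = 367.3 rad/s
τ = P/ω = 104000/367.3 = 283 N·m

283 N·m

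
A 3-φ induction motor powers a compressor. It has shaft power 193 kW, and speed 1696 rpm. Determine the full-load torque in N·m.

ω = 2π × 1696/60 = 177.6 rad/s
τ = P/ω = 193000/177.6 = 1090 N·m

1090 N·m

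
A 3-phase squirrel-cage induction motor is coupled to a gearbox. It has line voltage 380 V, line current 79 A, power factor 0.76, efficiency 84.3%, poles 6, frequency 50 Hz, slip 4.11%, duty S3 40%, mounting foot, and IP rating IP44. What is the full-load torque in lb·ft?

P_in = √3·V·I·cosφ = 1.732 × 380 × 79 × 0.76 = 39516 W
P_out = η·P_in = 0.843 × 39516 = 33312 W
n_s = 120×50/6 = 1000 rpm; n = 1000×(1−0.0411) = 959 rpm
ω = 2π×959/60 = 100.4 rad/s
τ = P_out/ω = 33312/100.4 = 331.8 N·m
In lb·ft: 331.8/1.356 = 245 lb·ft

245 lb·ft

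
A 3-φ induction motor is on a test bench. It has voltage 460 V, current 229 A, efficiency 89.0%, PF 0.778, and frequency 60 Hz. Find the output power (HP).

169 HP

P_in = √3·V·I·cosφ = 1.732 × 460 × 229 × 0.778 = 141945 W
P_out = η·P_in = 0.89 × 141945 = 126331 W
= 126331/746 = 169 HP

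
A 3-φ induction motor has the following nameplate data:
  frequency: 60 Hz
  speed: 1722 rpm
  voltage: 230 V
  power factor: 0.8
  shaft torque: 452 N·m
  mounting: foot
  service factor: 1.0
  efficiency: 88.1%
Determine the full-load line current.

290 A

ω = 2π×1722/60 = 180.3 rad/s; P_out = τω = 452 × 180.3 = 81496 W
P_in = P_out / η = 81496 / 0.881 = 92504 W
I_L = P_in / (√3·V_L·cosφ) = 92504 / (1.732 × 230 × 0.8) = 290 A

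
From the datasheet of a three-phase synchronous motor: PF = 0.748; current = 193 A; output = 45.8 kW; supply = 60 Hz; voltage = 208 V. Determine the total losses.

P_in = √3·V·I·cosφ = 1.732×208×193×0.748 = 52008 W
P_out = 45800 W
Losses = P_in − P_out = 52008 − 45800 = 6208 W

6.21 kW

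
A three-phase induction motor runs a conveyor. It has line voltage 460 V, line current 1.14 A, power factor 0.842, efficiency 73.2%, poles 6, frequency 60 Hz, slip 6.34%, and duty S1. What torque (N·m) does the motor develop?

P_in = √3·V·I·cosφ = 1.732 × 460 × 1.14 × 0.842 = 765 W
P_out = η·P_in = 0.732 × 765 = 560 W
n_s = 120×60/6 = 1200 rpm; n = 1200×(1−0.0634) = 1124 rpm
ω = 2π×1124/60 = 117.7 rad/s
τ = P_out/ω = 560/117.7 = 4.76 N·m

4.76 N·m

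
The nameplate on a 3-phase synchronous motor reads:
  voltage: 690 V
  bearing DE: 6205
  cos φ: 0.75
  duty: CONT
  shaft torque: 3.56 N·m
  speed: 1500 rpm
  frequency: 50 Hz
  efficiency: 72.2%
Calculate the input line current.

ω = 2π×1500/60 = 157.1 rad/s; P_out = τω = 3.56 × 157.1 = 559 W
P_in = P_out / η = 559 / 0.722 = 774 W
I_L = P_in / (√3·V_L·cosφ) = 774 / (1.732 × 690 × 0.75) = 0.864 A

0.864 A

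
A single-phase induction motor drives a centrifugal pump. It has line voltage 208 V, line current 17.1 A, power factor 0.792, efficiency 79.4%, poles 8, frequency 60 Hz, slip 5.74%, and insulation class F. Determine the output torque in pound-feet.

P_in = V·I·cosφ = 208 × 17.1 × 0.792 = 2817 W
P_out = η·P_in = 0.794 × 2817 = 2237 W
n_s = 120×60/8 = 900 rpm; n = 900×(1−0.0574) = 848 rpm
ω = 2π×848/60 = 88.8 rad/s
τ = P_out/ω = 2237/88.8 = 25.19 N·m
In lb·ft: 25.19/1.356 = 18.6 lb·ft

18.6 lb·ft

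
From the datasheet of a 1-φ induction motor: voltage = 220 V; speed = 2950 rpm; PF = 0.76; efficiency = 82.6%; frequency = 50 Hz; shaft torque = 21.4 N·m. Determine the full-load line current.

47.9 A

ω = 2π×2950/60 = 308.9 rad/s; P_out = τω = 21.4 × 308.9 = 6610 W
P_in = P_out / η = 6610 / 0.826 = 8002 W
I = P_in / (V·cosφ) = 8002 / (220 × 0.76) = 47.9 A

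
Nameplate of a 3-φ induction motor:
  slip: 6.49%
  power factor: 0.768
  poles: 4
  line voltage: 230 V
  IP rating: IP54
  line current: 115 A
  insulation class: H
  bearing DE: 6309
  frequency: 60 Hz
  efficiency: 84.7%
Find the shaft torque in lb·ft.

125 lb·ft

P_in = √3·V·I·cosφ = 1.732 × 230 × 115 × 0.768 = 35183 W
P_out = η·P_in = 0.847 × 35183 = 29800 W
n_s = 120×60/4 = 1800 rpm; n = 1800×(1−0.0649) = 1683 rpm
ω = 2π×1683/60 = 176.2 rad/s
τ = P_out/ω = 29800/176.2 = 169.1 N·m
In lb·ft: 169.1/1.356 = 125 lb·ft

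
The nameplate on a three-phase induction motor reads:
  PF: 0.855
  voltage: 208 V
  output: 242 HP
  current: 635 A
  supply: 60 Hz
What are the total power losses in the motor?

15.1 kW

P_in = √3·V·I·cosφ = 1.732×208×635×0.855 = 195592 W
P_out = 242×746 = 180532 W
Losses = P_in − P_out = 195592 − 180532 = 15060 W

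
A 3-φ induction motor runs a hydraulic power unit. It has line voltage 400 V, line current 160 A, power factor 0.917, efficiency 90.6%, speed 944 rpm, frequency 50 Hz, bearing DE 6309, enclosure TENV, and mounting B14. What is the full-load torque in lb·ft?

687 lb·ft

P_in = √3·V·I·cosφ = 1.732 × 400 × 160 × 0.917 = 101648 W
P_out = η·P_in = 0.906 × 101648 = 92093 W
n = 944 rpm
ω = 2π×944/60 = 98.86 rad/s
τ = P_out/ω = 92093/98.86 = 931.5 N·m
In lb·ft: 931.5/1.356 = 687 lb·ft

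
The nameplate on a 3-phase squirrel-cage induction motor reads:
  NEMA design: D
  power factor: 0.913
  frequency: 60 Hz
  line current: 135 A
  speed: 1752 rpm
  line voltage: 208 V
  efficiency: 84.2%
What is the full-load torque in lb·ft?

P_in = √3·V·I·cosφ = 1.732 × 208 × 135 × 0.913 = 44403 W
P_out = η·P_in = 0.842 × 44403 = 37387 W
n = 1752 rpm
ω = 2π×1752/60 = 183.5 rad/s
τ = P_out/ω = 37387/183.5 = 203.7 N·m
In lb·ft: 203.7/1.356 = 150 lb·ft

150 lb·ft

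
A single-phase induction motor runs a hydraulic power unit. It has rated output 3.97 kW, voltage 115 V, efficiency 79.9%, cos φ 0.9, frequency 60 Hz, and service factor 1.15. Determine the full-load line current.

48 A

P_out = 3.97 kW = 3970 W
P_in = P_out / η = 3970 / 0.799 = 4969 W
I = P_in / (V·cosφ) = 4969 / (115 × 0.9) = 48 A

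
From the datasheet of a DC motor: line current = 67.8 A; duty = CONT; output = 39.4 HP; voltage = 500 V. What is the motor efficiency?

86.7 %

P_out = 39.4 × 746 = 29392 W
P_in = V·I = 500 × 67.8 = 33900 W
η = P_out / P_in = 29392 / 33900 = 0.867 = 86.7%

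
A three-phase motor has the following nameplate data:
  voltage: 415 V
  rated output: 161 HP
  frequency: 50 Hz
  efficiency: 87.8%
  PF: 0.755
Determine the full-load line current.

252 A

P_out = 161 × 746 = 120106 W
P_in = P_out / η = 120106 / 0.878 = 136795 W
I_L = P_in / (√3·V_L·cosφ) = 136795 / (1.732 × 415 × 0.755) = 252 A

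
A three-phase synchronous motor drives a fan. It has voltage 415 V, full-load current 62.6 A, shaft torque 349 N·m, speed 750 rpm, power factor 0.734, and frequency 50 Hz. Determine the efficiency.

ω = 2π × 750/60 = 78.54 rad/s; P_out = τω = 349 × 78.54 = 27410 W
P_in = √3·V_L·I_L·cosφ = 1.732 × 415 × 62.6 × 0.734 = 33027 W
η = P_out / P_in = 27410 / 33027 = 0.830 = 83.0%

83.0 %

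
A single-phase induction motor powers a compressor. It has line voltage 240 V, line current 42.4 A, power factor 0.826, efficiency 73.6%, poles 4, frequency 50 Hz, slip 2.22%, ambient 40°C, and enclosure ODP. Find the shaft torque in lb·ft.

29.7 lb·ft

P_in = V·I·cosφ = 240 × 42.4 × 0.826 = 8405 W
P_out = η·P_in = 0.736 × 8405 = 6186 W
n_s = 120×50/4 = 1500 rpm; n = 1500×(1−0.0222) = 1467 rpm
ω = 2π×1467/60 = 153.6 rad/s
τ = P_out/ω = 6186/153.6 = 40.27 N·m
In lb·ft: 40.27/1.356 = 29.7 lb·ft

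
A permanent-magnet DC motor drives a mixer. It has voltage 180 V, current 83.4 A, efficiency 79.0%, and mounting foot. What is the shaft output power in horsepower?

P_in = V·I = 180 × 83.4 = 15012 W
P_out = η·P_in = 0.79 × 15012 = 11859 W
= 11859/746 = 15.9 HP

15.9 HP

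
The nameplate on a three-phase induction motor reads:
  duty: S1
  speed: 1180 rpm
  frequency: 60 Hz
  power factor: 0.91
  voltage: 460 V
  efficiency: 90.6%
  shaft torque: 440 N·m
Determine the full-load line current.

ω = 2π×1180/60 = 123.6 rad/s; P_out = τω = 440 × 123.6 = 54384 W
P_in = P_out / η = 54384 / 0.906 = 60026 W
I_L = P_in / (√3·V_L·cosφ) = 60026 / (1.732 × 460 × 0.91) = 82.8 A

82.8 A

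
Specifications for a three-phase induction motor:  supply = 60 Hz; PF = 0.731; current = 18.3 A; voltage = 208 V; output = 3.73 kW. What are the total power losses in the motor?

P_in = √3·V·I·cosφ = 1.732×208×18.3×0.731 = 4819 W
P_out = 3730 W
Losses = P_in − P_out = 4819 − 3730 = 1089 W

1090 W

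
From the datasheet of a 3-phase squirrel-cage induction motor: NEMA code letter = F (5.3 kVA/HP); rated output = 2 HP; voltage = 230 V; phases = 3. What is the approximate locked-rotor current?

S_LR = 5.3 × 2 = 10.6 kVA
I_LR = S_LR/(√3·V_L) = 10600/(1.732×230) = 26.6 A

26.6 A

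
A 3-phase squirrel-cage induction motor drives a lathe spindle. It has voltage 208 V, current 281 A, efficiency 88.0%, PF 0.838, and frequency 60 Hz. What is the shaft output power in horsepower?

100 HP

P_in = √3·V·I·cosφ = 1.732 × 208 × 281 × 0.838 = 84832 W
P_out = η·P_in = 0.88 × 84832 = 74652 W
= 74652/746 = 100 HP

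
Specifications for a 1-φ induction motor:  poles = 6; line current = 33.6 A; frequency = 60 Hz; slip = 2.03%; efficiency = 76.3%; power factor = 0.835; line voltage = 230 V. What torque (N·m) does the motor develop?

40 N·m

P_in = V·I·cosφ = 230 × 33.6 × 0.835 = 6453 W
P_out = η·P_in = 0.763 × 6453 = 4924 W
n_s = 120×60/6 = 1200 rpm; n = 1200×(1−0.0203) = 1176 rpm
ω = 2π×1176/60 = 123.2 rad/s
τ = P_out/ω = 4924/123.2 = 40 N·m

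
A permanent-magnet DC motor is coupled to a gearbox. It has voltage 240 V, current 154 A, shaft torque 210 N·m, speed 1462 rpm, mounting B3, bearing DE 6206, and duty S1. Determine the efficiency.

87.0 %

ω = 2π × 1462/60 = 153.1 rad/s; P_out = τω = 210 × 153.1 = 32151 W
P_in = V·I = 240 × 154 = 36960 W
η = P_out / P_in = 32151 / 36960 = 0.870 = 87.0%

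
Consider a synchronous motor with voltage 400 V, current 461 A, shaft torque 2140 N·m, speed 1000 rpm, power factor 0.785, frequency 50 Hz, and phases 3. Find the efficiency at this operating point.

89.4 %

ω = 2π × 1000/60 = 104.7 rad/s; P_out = τω = 2140 × 104.7 = 224058 W
P_in = √3·V_L·I_L·cosφ = 1.732 × 400 × 461 × 0.785 = 250714 W
η = P_out / P_in = 224058 / 250714 = 0.894 = 89.4%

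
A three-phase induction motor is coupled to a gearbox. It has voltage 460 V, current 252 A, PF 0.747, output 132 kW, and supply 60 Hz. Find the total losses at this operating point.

P_in = √3·V·I·cosφ = 1.732×460×252×0.747 = 149978 W
P_out = 132000 W
Losses = P_in − P_out = 149978 − 132000 = 17978 W

18000 W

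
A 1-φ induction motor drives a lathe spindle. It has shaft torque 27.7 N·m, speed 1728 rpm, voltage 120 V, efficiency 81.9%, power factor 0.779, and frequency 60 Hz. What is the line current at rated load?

ω = 2π×1728/60 = 181 rad/s; P_out = τω = 27.7 × 181 = 5014 W
P_in = P_out / η = 5014 / 0.819 = 6122 W
I = P_in / (V·cosφ) = 6122 / (120 × 0.779) = 65.5 A

65.5 A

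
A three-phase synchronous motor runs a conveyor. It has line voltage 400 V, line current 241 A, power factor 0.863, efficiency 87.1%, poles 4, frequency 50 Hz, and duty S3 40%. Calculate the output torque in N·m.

P_in = √3·V·I·cosφ = 1.732 × 400 × 241 × 0.863 = 144091 W
P_out = η·P_in = 0.871 × 144091 = 125503 W
n = n_s = 120×50/4 = 1500 rpm (synchronous)
ω = 2π×1500/60 = 157.1 rad/s
τ = P_out/ω = 125503/157.1 = 799 N·m

799 N·m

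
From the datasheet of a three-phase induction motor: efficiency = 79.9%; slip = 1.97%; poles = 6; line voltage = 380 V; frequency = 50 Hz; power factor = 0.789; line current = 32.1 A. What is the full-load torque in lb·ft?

P_in = √3·V·I·cosφ = 1.732 × 380 × 32.1 × 0.789 = 16669 W
P_out = η·P_in = 0.799 × 16669 = 13319 W
n_s = 120×50/6 = 1000 rpm; n = 1000×(1−0.0197) = 980 rpm
ω = 2π×980/60 = 102.6 rad/s
τ = P_out/ω = 13319/102.6 = 129.8 N·m
In lb·ft: 129.8/1.356 = 95.7 lb·ft

95.7 lb·ft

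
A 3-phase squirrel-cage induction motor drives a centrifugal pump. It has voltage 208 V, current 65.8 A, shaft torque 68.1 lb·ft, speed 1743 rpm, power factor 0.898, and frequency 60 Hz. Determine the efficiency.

79.2 %

τ = 68.1 lb·ft × 1.356 = 92.34 N·m
ω = 2π × 1743/60 = 182.5 rad/s; P_out = τω = 92.34 × 182.5 = 16852 W
P_in = √3·V_L·I_L·cosφ = 1.732 × 208 × 65.8 × 0.898 = 21287 W
η = P_out / P_in = 16852 / 21287 = 0.792 = 79.2%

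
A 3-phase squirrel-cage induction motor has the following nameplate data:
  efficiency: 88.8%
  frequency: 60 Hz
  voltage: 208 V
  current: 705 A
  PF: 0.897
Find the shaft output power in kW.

202 kW

P_in = √3·V·I·cosφ = 1.732 × 208 × 705 × 0.897 = 227820 W
P_out = η·P_in = 0.888 × 227820 = 202304 W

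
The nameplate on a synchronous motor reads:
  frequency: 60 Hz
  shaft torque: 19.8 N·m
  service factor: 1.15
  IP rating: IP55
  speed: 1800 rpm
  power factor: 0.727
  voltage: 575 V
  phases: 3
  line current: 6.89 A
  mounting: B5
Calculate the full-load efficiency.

74.8 %

ω = 2π × 1800/60 = 188.5 rad/s; P_out = τω = 19.8 × 188.5 = 3732 W
P_in = √3·V_L·I_L·cosφ = 1.732 × 575 × 6.89 × 0.727 = 4988 W
η = P_out / P_in = 3732 / 4988 = 0.748 = 74.8%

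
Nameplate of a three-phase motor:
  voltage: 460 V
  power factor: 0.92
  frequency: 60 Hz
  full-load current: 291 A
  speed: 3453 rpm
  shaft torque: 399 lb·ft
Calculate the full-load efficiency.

91.7 %

τ = 399 lb·ft × 1.356 = 541 N·m
ω = 2π × 3453/60 = 361.6 rad/s; P_out = τω = 541 × 361.6 = 195626 W
P_in = √3·V_L·I_L·cosφ = 1.732 × 460 × 291 × 0.92 = 213298 W
η = P_out / P_in = 195626 / 213298 = 0.917 = 91.7%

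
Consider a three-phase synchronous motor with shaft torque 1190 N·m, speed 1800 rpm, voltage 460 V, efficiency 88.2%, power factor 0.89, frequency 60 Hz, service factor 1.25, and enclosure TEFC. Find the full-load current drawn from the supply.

359 A

ω = 2π×1800/60 = 188.5 rad/s; P_out = τω = 1190 × 188.5 = 224315 W
P_in = P_out / η = 224315 / 0.882 = 254325 W
I_L = P_in / (√3·V_L·cosφ) = 254325 / (1.732 × 460 × 0.89) = 359 A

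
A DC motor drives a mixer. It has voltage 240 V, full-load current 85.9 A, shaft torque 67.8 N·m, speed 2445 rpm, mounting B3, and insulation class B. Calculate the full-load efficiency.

84.2 %

ω = 2π × 2445/60 = 256 rad/s; P_out = τω = 67.8 × 256 = 17357 W
P_in = V·I = 240 × 85.9 = 20616 W
η = P_out / P_in = 17357 / 20616 = 0.842 = 84.2%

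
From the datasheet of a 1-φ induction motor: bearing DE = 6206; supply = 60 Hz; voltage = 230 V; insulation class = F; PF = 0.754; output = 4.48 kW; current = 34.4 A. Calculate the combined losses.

1490 W

P_in = V·I·cosφ = 230×34.4×0.754 = 5966 W
P_out = 4480 W
Losses = P_in − P_out = 5966 − 4480 = 1486 W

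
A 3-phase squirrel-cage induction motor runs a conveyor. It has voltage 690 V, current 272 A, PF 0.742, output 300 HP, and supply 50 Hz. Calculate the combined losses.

17400 W

P_in = √3·V·I·cosφ = 1.732×690×272×0.742 = 241196 W
P_out = 300×746 = 223800 W
Losses = P_in − P_out = 241196 − 223800 = 17396 W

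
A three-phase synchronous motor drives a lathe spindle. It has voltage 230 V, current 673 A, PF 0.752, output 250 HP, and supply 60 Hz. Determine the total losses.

15100 W

P_in = √3·V·I·cosφ = 1.732×230×673×0.752 = 201608 W
P_out = 250×746 = 186500 W
Losses = P_in − P_out = 201608 − 186500 = 15108 W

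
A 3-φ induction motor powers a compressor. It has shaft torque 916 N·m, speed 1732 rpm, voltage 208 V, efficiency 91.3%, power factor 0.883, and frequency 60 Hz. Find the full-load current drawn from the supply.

572 A

ω = 2π×1732/60 = 181.4 rad/s; P_out = τω = 916 × 181.4 = 166162 W
P_in = P_out / η = 166162 / 0.913 = 181996 W
I_L = P_in / (√3·V_L·cosφ) = 181996 / (1.732 × 208 × 0.883) = 572 A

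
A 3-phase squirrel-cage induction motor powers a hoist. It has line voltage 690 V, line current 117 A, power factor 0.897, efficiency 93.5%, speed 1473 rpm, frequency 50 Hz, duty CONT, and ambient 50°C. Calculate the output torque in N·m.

P_in = √3·V·I·cosφ = 1.732 × 690 × 117 × 0.897 = 125422 W
P_out = η·P_in = 0.935 × 125422 = 117270 W
n = 1473 rpm
ω = 2π×1473/60 = 154.3 rad/s
τ = P_out/ω = 117270/154.3 = 760 N·m

760 N·m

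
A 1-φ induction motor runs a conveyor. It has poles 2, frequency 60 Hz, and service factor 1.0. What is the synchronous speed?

3600 rpm

n_s = 120f/p = 120×60/2 = 3600 rpm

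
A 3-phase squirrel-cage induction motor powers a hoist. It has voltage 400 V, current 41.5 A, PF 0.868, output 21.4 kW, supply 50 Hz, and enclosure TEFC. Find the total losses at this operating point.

P_in = √3·V·I·cosφ = 1.732×400×41.5×0.868 = 24956 W
P_out = 21400 W
Losses = P_in − P_out = 24956 − 21400 = 3556 W

3560 W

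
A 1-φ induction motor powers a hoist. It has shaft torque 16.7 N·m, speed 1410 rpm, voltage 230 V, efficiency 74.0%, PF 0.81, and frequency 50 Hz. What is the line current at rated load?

ω = 2π×1410/60 = 147.7 rad/s; P_out = τω = 16.7 × 147.7 = 2467 W
P_in = P_out / η = 2467 / 0.740 = 3334 W
I = P_in / (V·cosφ) = 3334 / (230 × 0.81) = 17.9 A

17.9 A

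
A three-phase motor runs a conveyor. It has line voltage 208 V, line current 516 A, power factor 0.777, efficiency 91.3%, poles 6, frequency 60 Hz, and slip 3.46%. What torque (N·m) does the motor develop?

1090 N·m

P_in = √3·V·I·cosφ = 1.732 × 208 × 516 × 0.777 = 144438 W
P_out = η·P_in = 0.913 × 144438 = 131872 W
n_s = 120×60/6 = 1200 rpm; n = 1200×(1−0.0346) = 1158 rpm
ω = 2π×1158/60 = 121.3 rad/s
τ = P_out/ω = 131872/121.3 = 1090 N·m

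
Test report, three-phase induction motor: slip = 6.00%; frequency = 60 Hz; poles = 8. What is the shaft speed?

n_s = 120f/p = 120×60/8 = 900 rpm
n = n_s(1 − s) = 900 × (1 − 0.06) = 846 rpm

846 rpm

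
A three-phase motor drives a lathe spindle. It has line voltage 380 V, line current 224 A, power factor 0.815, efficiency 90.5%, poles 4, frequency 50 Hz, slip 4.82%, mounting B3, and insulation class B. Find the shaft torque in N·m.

727 N·m

P_in = √3·V·I·cosφ = 1.732 × 380 × 224 × 0.815 = 120154 W
P_out = η·P_in = 0.905 × 120154 = 108739 W
n_s = 120×50/4 = 1500 rpm; n = 1500×(1−0.0482) = 1428 rpm
ω = 2π×1428/60 = 149.5 rad/s
τ = P_out/ω = 108739/149.5 = 727 N·m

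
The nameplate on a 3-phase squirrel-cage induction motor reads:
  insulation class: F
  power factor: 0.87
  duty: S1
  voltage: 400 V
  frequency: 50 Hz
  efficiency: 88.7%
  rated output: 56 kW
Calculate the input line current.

P_out = 56 kW = 56000 W
P_in = P_out / η = 56000 / 0.887 = 63134 W
I_L = P_in / (√3·V_L·cosφ) = 63134 / (1.732 × 400 × 0.87) = 105 A

105 A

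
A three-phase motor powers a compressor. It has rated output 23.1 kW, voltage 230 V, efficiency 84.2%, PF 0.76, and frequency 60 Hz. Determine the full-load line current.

90.6 A

P_out = 23.1 kW = 23100 W
P_in = P_out / η = 23100 / 0.842 = 27435 W
I_L = P_in / (√3·V_L·cosφ) = 27435 / (1.732 × 230 × 0.76) = 90.6 A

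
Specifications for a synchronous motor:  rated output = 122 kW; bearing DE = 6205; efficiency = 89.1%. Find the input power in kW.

P_out = 122000 W
P_in = P_out/η = 122000/0.891 = 136925 W = 137 kW

137 kW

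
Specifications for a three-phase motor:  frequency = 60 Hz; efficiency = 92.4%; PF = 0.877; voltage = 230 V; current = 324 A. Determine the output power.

105 kW

P_in = √3·V·I·cosφ = 1.732 × 230 × 324 × 0.877 = 113193 W
P_out = η·P_in = 0.924 × 113193 = 104590 W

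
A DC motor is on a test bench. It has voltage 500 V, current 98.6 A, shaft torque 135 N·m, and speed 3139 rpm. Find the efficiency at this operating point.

90.0 %

ω = 2π × 3139/60 = 328.7 rad/s; P_out = τω = 135 × 328.7 = 44375 W
P_in = V·I = 500 × 98.6 = 49300 W
η = P_out / P_in = 44375 / 49300 = 0.900 = 90.0%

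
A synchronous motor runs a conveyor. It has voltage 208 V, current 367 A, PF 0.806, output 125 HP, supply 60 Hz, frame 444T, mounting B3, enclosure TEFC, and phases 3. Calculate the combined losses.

13.3 kW

P_in = √3·V·I·cosφ = 1.732×208×367×0.806 = 106564 W
P_out = 125×746 = 93250 W
Losses = P_in − P_out = 106564 − 93250 = 13314 W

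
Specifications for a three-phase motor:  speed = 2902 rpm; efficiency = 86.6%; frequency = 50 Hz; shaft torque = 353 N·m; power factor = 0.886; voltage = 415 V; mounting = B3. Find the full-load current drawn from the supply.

195 A

ω = 2π×2902/60 = 303.9 rad/s; P_out = τω = 353 × 303.9 = 107277 W
P_in = P_out / η = 107277 / 0.866 = 123876 W
I_L = P_in / (√3·V_L·cosφ) = 123876 / (1.732 × 415 × 0.886) = 195 A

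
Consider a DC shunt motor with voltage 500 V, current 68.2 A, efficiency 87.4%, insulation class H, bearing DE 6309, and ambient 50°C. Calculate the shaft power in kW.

P_in = V·I = 500 × 68.2 = 34100 W
P_out = η·P_in = 0.874 × 34100 = 29803 W

29.8 kW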